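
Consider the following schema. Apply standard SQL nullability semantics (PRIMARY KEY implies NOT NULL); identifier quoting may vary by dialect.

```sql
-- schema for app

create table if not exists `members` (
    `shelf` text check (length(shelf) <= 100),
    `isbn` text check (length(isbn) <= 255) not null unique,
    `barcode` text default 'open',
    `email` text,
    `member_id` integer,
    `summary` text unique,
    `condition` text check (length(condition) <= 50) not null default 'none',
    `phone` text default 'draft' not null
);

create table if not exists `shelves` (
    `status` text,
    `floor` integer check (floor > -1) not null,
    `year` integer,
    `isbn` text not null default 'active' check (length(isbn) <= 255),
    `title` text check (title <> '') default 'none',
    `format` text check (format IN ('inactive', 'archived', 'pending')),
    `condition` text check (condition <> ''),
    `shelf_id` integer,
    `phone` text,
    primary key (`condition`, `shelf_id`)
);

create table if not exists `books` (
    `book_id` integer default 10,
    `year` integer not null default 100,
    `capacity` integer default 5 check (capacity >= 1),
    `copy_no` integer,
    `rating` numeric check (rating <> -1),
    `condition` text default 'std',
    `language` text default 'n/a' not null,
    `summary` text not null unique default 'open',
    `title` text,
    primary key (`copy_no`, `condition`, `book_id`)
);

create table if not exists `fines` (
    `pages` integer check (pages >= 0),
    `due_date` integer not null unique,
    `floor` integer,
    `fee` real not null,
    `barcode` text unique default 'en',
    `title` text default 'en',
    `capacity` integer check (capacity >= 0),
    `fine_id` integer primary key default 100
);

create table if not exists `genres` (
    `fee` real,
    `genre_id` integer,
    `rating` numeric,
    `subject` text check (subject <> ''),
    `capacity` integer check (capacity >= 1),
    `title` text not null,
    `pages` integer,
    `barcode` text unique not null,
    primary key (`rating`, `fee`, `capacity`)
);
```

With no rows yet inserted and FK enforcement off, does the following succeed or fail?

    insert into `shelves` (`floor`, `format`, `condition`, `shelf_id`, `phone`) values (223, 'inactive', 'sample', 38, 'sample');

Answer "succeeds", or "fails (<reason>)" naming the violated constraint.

NOT NULL columns: condition is supplied; floor is supplied; isbn defaults to 'active'; shelf_id is supplied.
CHECK constraints: 223 satisfies (floor > -1); 'inactive' satisfies (format IN ('inactive', 'archived', 'pending')); 'sample' satisfies (condition <> '').
No constraint is violated.

succeeds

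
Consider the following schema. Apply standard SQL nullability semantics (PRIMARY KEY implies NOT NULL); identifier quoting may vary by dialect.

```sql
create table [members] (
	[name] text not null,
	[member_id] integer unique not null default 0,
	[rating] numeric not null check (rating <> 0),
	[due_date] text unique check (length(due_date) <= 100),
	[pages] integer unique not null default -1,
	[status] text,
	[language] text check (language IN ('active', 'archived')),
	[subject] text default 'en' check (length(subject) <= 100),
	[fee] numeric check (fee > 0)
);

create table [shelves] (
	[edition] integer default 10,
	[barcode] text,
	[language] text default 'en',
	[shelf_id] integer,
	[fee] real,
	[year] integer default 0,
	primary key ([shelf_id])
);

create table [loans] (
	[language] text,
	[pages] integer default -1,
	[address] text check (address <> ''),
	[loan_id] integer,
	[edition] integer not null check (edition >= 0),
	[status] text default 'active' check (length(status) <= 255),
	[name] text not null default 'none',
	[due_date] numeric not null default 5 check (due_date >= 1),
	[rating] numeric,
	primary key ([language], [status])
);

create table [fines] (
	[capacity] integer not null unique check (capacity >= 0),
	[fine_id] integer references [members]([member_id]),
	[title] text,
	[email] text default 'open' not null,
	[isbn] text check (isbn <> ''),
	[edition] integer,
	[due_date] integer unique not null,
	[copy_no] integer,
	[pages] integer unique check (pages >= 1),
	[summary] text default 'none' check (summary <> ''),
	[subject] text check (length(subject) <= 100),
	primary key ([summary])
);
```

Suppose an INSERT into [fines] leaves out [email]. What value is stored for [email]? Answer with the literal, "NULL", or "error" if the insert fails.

'open'

email has an explicit DEFAULT 'open'.
When the column is omitted from an INSERT, that default is used.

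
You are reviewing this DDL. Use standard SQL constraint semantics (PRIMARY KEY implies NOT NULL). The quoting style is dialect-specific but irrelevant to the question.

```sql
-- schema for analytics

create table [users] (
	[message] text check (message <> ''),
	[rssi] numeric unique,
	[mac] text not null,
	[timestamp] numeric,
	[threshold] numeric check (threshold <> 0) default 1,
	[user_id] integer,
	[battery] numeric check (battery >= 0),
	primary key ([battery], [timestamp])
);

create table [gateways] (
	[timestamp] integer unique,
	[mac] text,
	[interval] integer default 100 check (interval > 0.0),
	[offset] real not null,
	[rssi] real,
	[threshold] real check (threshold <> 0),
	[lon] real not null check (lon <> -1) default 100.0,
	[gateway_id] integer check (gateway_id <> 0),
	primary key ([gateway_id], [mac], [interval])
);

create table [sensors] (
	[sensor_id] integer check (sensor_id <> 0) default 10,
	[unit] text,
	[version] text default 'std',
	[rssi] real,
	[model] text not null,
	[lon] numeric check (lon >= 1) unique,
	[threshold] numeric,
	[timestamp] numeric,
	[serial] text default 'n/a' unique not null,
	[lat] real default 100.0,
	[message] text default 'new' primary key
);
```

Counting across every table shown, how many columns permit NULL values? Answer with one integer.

users: 4 nullable (message, rssi, threshold, user_id — PK (battery, timestamp) and explicit NOT NULL columns excluded).
gateways: 3 nullable (timestamp, rssi, threshold — PK (gateway_id, mac, interval) and explicit NOT NULL columns excluded).
sensors: 8 nullable (sensor_id, unit, version, rssi, lon, threshold, timestamp, lat — PK (message) and explicit NOT NULL columns excluded).
Total: 4 + 3 + 8 = 15.

15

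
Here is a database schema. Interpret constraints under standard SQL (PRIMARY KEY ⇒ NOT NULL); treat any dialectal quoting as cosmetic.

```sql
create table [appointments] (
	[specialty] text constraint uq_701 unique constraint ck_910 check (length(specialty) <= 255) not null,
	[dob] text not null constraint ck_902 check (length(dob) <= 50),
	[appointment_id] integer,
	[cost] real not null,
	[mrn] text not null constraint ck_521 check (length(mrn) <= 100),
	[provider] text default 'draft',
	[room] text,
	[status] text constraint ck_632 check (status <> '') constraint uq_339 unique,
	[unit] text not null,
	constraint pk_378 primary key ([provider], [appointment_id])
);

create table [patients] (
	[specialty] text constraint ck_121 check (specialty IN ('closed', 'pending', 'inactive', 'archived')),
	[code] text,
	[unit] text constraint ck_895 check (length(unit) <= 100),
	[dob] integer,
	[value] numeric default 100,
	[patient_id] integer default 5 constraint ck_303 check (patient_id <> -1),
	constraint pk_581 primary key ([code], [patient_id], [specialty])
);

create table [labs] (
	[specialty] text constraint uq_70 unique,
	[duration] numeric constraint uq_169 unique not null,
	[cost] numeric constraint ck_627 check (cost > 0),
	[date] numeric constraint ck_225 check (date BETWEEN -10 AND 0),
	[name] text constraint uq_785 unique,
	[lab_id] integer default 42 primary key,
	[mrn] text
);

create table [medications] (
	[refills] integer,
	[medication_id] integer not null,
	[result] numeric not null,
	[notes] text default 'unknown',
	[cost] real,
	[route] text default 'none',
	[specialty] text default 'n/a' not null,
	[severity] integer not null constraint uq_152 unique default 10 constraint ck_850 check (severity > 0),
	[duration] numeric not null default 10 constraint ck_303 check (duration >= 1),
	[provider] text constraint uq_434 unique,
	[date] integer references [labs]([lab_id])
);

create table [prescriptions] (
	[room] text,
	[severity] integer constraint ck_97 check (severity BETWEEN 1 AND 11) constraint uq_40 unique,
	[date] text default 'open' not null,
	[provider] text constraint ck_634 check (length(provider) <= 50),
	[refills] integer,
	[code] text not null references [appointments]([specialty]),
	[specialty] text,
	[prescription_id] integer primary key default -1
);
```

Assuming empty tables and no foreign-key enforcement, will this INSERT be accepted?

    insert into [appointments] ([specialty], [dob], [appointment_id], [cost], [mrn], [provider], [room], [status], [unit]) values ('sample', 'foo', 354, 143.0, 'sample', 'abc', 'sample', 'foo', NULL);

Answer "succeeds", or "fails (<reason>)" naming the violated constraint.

fails (NOT NULL on unit)

unit is explicitly set to NULL, but unit is declared NOT NULL.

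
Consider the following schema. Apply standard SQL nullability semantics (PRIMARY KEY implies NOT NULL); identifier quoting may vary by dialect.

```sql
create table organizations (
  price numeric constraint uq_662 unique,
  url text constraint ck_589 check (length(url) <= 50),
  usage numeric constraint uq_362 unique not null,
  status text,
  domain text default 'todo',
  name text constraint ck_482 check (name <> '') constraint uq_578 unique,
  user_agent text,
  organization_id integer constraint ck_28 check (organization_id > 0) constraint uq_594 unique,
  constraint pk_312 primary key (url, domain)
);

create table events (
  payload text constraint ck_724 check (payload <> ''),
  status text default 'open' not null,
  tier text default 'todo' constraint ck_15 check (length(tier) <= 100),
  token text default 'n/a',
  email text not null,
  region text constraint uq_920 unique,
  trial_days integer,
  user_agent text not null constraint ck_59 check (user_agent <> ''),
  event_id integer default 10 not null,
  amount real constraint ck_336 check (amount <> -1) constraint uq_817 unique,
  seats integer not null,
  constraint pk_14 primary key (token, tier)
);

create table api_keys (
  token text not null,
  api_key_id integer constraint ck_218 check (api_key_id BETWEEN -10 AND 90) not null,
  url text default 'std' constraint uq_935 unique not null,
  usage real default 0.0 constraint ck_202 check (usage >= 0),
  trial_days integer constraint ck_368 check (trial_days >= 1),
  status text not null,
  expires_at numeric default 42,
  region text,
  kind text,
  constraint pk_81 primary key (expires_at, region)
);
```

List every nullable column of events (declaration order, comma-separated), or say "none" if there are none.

payload, region, trial_days, amount

- payload: CHECK does not forbid NULL (a CHECK constraint passes when its expression is NULL) → nullable.
- status: declared NOT NULL → not nullable.
- tier: part of the PRIMARY KEY, which implies NOT NULL → not nullable.
- token: part of the PRIMARY KEY, which implies NOT NULL → not nullable.
- email: declared NOT NULL → not nullable.
- region: UNIQUE does not imply NOT NULL → nullable.
- trial_days: no NOT NULL constraint applies → nullable.
- user_agent: declared NOT NULL → not nullable.
- event_id: declared NOT NULL → not nullable.
- amount: CHECK does not forbid NULL (a CHECK constraint passes when its expression is NULL) → nullable.
- seats: declared NOT NULL → not nullable.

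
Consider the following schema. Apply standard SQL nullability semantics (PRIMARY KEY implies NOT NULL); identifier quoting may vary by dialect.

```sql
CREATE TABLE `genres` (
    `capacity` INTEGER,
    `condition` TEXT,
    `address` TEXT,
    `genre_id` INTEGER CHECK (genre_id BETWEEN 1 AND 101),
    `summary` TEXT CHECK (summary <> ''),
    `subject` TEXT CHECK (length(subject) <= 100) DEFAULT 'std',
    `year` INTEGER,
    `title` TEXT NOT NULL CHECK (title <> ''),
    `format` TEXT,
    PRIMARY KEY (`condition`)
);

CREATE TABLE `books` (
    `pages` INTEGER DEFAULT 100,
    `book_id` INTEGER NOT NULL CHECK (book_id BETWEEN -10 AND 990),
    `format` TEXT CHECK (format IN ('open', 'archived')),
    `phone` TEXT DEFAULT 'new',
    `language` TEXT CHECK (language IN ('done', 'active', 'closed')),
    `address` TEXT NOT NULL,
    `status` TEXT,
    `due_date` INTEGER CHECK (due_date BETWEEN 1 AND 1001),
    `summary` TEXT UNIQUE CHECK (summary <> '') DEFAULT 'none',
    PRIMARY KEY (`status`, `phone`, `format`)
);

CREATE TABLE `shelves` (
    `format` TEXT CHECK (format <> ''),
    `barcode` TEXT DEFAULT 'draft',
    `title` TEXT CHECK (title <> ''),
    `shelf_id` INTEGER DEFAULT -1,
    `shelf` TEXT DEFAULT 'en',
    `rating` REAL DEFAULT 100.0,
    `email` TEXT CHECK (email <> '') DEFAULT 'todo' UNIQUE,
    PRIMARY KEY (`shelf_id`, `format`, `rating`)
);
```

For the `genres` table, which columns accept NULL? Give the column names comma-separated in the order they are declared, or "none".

capacity, address, genre_id, summary, subject, year, format

- capacity: no NOT NULL constraint applies → nullable.
- condition: part of the PRIMARY KEY, which implies NOT NULL → not nullable.
- address: no NOT NULL constraint applies → nullable.
- genre_id: CHECK does not forbid NULL (a CHECK constraint passes when its expression is NULL) → nullable.
- summary: CHECK does not forbid NULL (a CHECK constraint passes when its expression is NULL) → nullable.
- subject: CHECK does not forbid NULL (a CHECK constraint passes when its expression is NULL) → nullable.
- year: no NOT NULL constraint applies → nullable.
- title: declared NOT NULL → not nullable.
- format: no NOT NULL constraint applies → nullable.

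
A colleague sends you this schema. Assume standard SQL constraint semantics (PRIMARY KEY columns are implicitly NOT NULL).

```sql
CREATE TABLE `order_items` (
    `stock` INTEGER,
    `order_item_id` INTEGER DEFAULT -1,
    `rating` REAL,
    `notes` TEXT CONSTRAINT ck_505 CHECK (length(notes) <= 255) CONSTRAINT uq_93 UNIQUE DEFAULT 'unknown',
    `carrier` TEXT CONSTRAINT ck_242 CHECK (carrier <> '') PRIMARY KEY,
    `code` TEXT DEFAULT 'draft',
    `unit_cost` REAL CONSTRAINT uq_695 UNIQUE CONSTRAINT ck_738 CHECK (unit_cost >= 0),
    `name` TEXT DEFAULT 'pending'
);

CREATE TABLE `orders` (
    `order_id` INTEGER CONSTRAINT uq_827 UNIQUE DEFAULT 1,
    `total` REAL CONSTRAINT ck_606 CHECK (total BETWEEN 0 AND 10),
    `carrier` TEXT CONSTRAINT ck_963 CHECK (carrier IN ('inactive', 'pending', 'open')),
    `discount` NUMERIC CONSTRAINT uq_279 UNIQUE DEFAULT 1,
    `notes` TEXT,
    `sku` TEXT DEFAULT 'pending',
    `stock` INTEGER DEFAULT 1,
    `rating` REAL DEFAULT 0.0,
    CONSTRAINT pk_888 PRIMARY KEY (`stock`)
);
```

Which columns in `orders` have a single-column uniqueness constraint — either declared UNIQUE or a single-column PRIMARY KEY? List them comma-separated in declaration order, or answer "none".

- order_id: declared UNIQUE → unique.
- total: no UNIQUE or single-column PK constraint.
- carrier: no UNIQUE or single-column PK constraint.
- discount: declared UNIQUE → unique.
- notes: no UNIQUE or single-column PK constraint.
- sku: no UNIQUE or single-column PK constraint.
- stock: single-column PRIMARY KEY → unique.
- rating: no UNIQUE or single-column PK constraint.

order_id, discount, stock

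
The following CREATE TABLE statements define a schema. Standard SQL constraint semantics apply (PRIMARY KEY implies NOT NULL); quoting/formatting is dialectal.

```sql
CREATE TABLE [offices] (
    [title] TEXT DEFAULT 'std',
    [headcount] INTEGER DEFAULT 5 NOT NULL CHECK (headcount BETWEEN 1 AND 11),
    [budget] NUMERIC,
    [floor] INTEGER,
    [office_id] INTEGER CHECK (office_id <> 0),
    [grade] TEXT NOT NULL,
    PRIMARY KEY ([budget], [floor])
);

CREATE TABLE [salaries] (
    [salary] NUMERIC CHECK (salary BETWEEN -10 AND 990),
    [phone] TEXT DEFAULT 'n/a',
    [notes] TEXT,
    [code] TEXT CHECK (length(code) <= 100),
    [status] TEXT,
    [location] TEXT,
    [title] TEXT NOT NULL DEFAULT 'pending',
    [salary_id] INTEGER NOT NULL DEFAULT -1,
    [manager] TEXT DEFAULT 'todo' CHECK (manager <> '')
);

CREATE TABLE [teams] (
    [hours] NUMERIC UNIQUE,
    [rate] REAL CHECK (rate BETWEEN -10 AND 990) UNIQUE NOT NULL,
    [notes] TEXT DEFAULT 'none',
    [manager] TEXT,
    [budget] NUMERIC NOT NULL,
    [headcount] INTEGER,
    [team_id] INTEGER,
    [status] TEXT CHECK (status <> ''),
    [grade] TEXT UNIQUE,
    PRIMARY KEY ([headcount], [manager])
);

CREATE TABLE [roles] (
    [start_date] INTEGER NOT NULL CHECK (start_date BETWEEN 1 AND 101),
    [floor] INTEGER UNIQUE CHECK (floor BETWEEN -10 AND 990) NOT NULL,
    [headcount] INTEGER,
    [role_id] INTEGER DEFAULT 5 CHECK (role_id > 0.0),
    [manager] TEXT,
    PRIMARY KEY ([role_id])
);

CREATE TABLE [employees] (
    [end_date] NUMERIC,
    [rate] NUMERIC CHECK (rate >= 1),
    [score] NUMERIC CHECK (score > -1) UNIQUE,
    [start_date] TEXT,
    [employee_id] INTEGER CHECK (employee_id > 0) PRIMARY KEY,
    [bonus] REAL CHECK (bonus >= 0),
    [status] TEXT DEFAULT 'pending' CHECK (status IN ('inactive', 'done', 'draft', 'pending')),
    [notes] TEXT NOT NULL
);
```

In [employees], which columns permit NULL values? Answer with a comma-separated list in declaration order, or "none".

end_date, rate, score, start_date, bonus, status

- end_date: no NOT NULL constraint applies → nullable.
- rate: CHECK does not forbid NULL (a CHECK constraint passes when its expression is NULL) → nullable.
- score: CHECK does not forbid NULL (a CHECK constraint passes when its expression is NULL) → nullable.
- start_date: no NOT NULL constraint applies → nullable.
- employee_id: part of the PRIMARY KEY, which implies NOT NULL → not nullable.
- bonus: CHECK does not forbid NULL (a CHECK constraint passes when its expression is NULL) → nullable.
- status: CHECK does not forbid NULL (a CHECK constraint passes when its expression is NULL) → nullable.
- notes: declared NOT NULL → not nullable.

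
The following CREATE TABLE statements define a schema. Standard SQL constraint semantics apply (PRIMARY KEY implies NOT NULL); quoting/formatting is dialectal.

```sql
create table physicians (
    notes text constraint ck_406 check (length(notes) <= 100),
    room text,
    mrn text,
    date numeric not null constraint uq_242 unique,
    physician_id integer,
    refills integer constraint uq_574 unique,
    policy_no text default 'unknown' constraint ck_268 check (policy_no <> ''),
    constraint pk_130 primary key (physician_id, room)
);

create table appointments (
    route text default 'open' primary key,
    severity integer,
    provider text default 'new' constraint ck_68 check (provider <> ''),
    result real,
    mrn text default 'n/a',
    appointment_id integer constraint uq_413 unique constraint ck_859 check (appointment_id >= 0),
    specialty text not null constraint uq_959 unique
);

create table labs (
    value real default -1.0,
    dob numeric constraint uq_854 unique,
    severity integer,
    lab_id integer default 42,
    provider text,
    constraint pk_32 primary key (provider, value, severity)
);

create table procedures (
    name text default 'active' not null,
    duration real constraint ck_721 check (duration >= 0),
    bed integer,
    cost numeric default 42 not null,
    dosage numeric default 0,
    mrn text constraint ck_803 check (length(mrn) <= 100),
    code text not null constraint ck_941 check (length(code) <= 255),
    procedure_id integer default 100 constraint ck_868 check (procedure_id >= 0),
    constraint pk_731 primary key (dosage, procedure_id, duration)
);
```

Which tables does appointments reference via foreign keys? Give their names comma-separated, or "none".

none

No column in appointments has a REFERENCES clause.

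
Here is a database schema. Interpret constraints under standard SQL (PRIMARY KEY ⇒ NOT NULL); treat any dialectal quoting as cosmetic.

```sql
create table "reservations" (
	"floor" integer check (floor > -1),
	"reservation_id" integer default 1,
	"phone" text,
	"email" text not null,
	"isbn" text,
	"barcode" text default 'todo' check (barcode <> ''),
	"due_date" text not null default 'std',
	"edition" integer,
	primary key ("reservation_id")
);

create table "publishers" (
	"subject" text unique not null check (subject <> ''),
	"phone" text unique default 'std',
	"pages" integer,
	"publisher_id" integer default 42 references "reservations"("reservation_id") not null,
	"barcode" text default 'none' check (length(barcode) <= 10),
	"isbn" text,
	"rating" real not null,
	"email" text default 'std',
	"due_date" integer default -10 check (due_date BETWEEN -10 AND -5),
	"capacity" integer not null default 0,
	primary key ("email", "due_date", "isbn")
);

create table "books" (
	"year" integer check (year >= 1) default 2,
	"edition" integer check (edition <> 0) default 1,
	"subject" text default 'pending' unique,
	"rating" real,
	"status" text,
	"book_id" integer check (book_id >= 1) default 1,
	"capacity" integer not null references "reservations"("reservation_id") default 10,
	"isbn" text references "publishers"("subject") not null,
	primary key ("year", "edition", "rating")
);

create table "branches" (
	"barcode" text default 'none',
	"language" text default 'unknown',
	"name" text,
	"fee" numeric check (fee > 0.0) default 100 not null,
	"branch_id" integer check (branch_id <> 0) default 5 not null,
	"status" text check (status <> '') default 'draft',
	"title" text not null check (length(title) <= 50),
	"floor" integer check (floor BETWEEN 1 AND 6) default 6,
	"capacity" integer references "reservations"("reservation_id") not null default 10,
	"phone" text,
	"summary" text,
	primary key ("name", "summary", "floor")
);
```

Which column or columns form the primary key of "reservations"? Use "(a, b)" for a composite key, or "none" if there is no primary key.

reservation_id

reservation_id is declared PRIMARY KEY as a table-level PRIMARY KEY clause.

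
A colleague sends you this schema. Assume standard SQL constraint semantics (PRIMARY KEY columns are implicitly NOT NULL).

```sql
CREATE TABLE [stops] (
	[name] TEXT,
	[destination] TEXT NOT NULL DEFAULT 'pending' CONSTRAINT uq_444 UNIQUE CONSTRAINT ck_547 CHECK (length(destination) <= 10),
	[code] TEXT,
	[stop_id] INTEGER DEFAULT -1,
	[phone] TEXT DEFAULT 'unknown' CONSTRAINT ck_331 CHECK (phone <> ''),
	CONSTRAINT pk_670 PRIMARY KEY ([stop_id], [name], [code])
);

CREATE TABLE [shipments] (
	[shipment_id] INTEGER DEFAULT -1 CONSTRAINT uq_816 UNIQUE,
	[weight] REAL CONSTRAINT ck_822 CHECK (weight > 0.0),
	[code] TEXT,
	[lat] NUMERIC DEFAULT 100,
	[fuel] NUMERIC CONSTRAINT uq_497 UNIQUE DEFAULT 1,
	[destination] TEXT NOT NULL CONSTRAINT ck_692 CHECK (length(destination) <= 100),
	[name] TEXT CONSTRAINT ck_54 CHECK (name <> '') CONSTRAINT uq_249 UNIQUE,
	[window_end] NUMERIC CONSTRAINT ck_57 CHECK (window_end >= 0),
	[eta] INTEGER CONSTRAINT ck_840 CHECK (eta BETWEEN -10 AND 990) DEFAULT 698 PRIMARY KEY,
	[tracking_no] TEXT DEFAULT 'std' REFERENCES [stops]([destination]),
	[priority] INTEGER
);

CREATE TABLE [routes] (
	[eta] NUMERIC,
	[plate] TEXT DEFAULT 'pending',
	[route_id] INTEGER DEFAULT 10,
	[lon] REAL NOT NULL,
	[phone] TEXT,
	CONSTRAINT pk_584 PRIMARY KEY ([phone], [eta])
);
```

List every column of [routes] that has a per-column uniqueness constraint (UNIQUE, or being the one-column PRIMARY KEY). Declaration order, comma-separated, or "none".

- eta: part of a composite PRIMARY KEY — only the tuple is unique, not this column on its own.
- plate: no UNIQUE or single-column PK constraint.
- route_id: no UNIQUE or single-column PK constraint.
- lon: no UNIQUE or single-column PK constraint.
- phone: part of a composite PRIMARY KEY — only the tuple is unique, not this column on its own.

none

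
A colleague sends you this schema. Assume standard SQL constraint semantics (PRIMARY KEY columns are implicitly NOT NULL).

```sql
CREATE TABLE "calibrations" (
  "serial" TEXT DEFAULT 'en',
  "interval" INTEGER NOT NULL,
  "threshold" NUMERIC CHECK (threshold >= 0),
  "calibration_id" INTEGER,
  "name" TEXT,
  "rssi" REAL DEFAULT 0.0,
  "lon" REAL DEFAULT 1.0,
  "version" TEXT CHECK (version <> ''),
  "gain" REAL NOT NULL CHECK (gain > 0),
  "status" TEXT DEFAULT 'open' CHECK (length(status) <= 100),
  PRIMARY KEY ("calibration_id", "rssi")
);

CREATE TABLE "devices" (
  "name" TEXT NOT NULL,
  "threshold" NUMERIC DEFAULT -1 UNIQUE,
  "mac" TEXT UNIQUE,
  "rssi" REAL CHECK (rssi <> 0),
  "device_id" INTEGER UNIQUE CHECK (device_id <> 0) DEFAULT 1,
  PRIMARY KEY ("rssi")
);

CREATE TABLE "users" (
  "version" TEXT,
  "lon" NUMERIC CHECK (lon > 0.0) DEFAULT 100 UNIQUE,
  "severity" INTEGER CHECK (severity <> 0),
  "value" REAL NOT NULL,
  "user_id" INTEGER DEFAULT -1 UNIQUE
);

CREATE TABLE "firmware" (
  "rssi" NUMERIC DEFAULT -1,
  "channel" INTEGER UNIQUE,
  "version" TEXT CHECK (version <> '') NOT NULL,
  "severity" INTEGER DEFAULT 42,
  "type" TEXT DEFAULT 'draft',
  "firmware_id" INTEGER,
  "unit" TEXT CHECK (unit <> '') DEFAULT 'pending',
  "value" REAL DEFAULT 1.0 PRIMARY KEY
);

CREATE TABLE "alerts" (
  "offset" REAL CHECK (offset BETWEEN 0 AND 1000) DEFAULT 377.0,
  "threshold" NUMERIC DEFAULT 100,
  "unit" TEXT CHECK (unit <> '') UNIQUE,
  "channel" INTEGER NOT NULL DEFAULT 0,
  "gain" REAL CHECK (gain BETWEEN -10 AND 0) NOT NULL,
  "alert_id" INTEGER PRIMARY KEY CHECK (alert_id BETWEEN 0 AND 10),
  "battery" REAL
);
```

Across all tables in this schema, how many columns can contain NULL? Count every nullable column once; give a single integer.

23

calibrations: 6 nullable (serial, threshold, name, lon, version, status — PK (calibration_id, rssi) and explicit NOT NULL columns excluded).
devices: 3 nullable (threshold, mac, device_id — PK (rssi) and explicit NOT NULL columns excluded).
users: 4 nullable (version, lon, severity, user_id — PK none and explicit NOT NULL columns excluded).
firmware: 6 nullable (rssi, channel, severity, type, firmware_id, unit — PK (value) and explicit NOT NULL columns excluded).
alerts: 4 nullable (offset, threshold, unit, battery — PK (alert_id) and explicit NOT NULL columns excluded).
Total: 6 + 3 + 4 + 6 + 4 = 23.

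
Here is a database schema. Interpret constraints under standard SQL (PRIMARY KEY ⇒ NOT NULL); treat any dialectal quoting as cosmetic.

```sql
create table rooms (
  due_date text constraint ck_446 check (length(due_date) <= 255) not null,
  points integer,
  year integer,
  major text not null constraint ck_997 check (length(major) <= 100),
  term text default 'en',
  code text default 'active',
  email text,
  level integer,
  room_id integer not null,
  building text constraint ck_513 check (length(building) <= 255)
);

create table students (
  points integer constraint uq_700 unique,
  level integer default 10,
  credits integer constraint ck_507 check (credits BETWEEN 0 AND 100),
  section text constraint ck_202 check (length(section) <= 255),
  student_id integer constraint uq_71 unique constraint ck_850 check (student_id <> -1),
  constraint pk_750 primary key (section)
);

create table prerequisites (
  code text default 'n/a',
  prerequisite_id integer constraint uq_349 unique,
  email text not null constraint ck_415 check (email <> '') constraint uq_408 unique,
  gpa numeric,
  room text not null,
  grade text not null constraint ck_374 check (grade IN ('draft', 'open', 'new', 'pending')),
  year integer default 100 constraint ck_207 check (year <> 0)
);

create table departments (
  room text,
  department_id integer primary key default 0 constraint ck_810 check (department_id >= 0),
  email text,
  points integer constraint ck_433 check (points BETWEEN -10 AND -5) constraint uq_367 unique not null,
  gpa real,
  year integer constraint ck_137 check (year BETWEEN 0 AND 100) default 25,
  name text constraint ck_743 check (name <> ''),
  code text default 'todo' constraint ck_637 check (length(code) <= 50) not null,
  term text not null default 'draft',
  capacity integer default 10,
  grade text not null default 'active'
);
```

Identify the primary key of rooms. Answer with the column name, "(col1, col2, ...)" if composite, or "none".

none

No column is declared PRIMARY KEY inline, and there is no table-level PRIMARY KEY clause in rooms.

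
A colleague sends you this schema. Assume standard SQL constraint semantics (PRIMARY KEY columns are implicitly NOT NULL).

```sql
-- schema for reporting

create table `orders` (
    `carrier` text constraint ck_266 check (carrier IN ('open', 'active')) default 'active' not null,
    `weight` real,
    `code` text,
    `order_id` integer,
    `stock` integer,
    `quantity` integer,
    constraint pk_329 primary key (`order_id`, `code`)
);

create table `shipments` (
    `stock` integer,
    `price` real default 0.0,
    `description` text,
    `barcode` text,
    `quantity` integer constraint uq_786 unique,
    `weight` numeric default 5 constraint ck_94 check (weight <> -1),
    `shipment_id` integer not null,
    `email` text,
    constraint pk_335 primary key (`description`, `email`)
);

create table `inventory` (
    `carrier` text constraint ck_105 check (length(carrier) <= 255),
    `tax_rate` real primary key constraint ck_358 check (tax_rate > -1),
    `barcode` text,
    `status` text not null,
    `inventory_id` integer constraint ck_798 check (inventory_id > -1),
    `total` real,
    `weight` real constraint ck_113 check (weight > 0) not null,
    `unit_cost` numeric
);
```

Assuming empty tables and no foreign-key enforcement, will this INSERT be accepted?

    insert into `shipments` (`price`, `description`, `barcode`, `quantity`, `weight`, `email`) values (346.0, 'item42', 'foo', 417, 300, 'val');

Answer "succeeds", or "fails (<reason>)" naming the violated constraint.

shipment_id is omitted from the column list and has no DEFAULT, so it would receive NULL.
But shipment_id is declared NOT NULL.

fails (NOT NULL on shipment_id)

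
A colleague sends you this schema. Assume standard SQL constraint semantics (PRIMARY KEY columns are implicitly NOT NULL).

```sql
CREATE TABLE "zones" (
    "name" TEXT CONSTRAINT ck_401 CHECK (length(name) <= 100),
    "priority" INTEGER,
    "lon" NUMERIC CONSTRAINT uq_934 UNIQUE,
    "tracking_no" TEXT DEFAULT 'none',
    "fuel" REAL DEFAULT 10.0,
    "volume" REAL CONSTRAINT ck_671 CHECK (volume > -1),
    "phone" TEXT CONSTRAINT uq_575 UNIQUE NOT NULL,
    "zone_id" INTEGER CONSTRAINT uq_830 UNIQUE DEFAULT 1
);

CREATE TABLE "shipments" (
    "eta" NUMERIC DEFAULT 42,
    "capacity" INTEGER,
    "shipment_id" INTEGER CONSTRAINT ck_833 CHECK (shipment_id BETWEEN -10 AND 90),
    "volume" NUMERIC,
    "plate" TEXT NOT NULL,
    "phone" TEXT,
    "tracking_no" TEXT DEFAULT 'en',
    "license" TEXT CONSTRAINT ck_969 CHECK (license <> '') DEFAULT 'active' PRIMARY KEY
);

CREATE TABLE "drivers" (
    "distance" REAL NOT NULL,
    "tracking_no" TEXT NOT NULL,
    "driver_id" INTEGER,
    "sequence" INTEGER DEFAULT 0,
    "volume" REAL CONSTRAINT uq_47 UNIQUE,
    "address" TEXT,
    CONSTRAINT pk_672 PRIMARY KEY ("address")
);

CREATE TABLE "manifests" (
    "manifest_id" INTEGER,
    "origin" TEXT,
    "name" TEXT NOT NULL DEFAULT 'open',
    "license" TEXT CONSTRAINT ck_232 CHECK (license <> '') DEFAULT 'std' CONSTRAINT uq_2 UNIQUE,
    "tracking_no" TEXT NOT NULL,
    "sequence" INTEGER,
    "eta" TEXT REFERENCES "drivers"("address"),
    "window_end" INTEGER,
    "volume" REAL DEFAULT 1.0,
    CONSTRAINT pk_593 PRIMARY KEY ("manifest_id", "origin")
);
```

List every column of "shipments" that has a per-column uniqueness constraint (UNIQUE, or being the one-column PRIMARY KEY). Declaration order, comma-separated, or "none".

license

- eta: no UNIQUE or single-column PK constraint.
- capacity: no UNIQUE or single-column PK constraint.
- shipment_id: no UNIQUE or single-column PK constraint.
- volume: no UNIQUE or single-column PK constraint.
- plate: no UNIQUE or single-column PK constraint.
- phone: no UNIQUE or single-column PK constraint.
- tracking_no: no UNIQUE or single-column PK constraint.
- license: single-column PRIMARY KEY → unique.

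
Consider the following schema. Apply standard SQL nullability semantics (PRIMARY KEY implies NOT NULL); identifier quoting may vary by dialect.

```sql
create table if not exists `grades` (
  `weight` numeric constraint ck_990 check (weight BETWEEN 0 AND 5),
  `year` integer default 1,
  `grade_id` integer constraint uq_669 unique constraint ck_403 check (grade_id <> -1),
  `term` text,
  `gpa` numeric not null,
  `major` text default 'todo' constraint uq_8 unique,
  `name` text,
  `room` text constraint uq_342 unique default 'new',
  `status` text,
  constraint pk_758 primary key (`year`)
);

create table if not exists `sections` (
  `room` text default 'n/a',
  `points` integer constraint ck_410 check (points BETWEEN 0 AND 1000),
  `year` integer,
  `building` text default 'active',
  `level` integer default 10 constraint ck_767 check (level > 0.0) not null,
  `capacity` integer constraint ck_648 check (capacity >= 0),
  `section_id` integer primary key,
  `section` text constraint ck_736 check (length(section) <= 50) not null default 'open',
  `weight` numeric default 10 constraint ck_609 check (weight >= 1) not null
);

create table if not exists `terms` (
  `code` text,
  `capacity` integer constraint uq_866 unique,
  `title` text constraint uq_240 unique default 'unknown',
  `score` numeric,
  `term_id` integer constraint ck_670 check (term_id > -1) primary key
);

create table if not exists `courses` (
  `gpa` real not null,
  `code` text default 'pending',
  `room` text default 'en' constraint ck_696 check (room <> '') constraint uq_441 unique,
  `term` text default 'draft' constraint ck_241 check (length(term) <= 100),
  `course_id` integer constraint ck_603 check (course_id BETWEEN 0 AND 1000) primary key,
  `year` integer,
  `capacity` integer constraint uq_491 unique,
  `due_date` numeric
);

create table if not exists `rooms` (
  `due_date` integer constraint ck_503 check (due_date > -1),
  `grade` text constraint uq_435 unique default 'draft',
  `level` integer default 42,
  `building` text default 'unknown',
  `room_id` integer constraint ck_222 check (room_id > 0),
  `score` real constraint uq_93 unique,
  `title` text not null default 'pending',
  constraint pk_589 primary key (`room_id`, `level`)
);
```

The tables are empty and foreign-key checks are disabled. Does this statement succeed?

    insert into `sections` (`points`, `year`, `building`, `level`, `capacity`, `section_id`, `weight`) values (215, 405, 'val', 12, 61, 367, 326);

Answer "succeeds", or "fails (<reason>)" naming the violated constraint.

succeeds

NOT NULL columns: level is supplied; section defaults to 'open'; section_id is supplied; weight is supplied.
CHECK constraints: 215 satisfies (points BETWEEN 0 AND 1000); 12 satisfies (level > 0.0); 61 satisfies (capacity >= 0); 326 satisfies (weight >= 1).
No constraint is violated.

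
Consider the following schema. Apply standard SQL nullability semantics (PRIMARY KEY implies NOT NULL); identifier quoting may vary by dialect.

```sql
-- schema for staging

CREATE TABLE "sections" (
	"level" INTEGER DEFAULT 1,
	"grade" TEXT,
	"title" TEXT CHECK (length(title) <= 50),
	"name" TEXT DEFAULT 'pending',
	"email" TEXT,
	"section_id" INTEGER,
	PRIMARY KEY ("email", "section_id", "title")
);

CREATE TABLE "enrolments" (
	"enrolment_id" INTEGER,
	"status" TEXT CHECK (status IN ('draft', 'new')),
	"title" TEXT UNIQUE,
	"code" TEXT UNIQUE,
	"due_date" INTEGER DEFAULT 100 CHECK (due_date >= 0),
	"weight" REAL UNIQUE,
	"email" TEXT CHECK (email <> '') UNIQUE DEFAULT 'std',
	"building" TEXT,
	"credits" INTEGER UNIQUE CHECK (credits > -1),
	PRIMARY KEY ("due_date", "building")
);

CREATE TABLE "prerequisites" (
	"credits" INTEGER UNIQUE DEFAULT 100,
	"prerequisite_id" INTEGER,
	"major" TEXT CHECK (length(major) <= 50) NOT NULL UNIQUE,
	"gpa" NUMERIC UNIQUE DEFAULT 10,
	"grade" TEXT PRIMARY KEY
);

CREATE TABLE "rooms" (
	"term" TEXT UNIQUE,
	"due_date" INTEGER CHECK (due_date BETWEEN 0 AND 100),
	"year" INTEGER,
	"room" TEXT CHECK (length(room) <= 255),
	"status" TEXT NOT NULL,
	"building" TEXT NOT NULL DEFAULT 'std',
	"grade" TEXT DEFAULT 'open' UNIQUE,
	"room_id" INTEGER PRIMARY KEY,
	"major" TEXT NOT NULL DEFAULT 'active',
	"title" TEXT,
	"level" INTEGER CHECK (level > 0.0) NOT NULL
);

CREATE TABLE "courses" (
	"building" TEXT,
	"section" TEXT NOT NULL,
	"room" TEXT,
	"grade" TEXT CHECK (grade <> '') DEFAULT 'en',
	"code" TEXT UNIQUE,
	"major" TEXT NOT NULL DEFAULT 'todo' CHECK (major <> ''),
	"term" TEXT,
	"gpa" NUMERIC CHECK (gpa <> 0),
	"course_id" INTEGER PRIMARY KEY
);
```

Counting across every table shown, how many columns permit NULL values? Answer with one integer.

sections: 3 nullable (level, grade, name — PK (email, section_id, title) and explicit NOT NULL columns excluded).
enrolments: 7 nullable (enrolment_id, status, title, code, weight, email, credits — PK (due_date, building) and explicit NOT NULL columns excluded).
prerequisites: 3 nullable (credits, prerequisite_id, gpa — PK (grade) and explicit NOT NULL columns excluded).
rooms: 6 nullable (term, due_date, year, room, grade, title — PK (room_id) and explicit NOT NULL columns excluded).
courses: 6 nullable (building, room, grade, code, term, gpa — PK (course_id) and explicit NOT NULL columns excluded).
Total: 3 + 7 + 3 + 6 + 6 = 25.

25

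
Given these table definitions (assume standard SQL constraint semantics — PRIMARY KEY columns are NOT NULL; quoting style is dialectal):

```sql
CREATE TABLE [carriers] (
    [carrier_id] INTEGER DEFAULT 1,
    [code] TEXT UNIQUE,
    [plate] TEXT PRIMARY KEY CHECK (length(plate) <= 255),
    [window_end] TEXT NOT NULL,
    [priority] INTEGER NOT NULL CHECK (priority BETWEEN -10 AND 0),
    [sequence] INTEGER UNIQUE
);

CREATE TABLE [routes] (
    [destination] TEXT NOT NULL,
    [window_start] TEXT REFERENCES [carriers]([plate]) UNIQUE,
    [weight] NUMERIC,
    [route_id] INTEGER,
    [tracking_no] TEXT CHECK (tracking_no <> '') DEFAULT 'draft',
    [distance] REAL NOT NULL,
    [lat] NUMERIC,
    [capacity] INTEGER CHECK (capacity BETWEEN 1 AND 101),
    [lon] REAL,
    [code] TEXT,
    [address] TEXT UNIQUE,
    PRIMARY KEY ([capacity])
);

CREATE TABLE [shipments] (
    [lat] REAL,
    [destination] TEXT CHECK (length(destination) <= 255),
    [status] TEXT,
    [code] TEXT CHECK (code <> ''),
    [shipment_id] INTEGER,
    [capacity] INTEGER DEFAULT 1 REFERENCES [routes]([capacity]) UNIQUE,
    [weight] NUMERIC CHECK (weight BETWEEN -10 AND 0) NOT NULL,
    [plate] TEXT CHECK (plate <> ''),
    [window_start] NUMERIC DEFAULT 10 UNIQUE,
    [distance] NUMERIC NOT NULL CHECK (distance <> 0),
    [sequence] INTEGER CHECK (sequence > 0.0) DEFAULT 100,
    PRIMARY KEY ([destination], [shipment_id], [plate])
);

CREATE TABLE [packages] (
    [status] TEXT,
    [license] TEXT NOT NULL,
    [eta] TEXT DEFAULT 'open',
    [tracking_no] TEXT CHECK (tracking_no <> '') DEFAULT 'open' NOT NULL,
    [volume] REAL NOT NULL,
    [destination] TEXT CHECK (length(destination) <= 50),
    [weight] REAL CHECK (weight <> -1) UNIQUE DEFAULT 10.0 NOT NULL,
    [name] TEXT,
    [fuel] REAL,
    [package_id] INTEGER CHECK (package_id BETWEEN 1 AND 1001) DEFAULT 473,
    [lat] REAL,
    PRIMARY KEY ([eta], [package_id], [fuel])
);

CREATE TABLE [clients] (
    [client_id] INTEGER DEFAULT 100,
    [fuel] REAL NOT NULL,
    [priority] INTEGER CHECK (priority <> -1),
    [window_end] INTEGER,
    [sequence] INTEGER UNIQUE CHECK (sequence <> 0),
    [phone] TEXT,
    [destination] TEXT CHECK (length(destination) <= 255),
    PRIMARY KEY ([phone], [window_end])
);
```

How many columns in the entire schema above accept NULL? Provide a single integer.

25

carriers: 3 nullable (carrier_id, code, sequence — PK (plate) and explicit NOT NULL columns excluded).
routes: 8 nullable (window_start, weight, route_id, tracking_no, lat, lon, code, address — PK (capacity) and explicit NOT NULL columns excluded).
shipments: 6 nullable (lat, status, code, capacity, window_start, sequence — PK (destination, shipment_id, plate) and explicit NOT NULL columns excluded).
packages: 4 nullable (status, destination, name, lat — PK (eta, package_id, fuel) and explicit NOT NULL columns excluded).
clients: 4 nullable (client_id, priority, sequence, destination — PK (phone, window_end) and explicit NOT NULL columns excluded).
Total: 3 + 8 + 6 + 4 + 4 = 25.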